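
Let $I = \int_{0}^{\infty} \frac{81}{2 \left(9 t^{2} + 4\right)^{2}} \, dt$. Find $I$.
$\frac{27 \pi}{64}$

Start from the standard arctangent integral
$$J(a) = \int_{0}^{\infty} \frac{1}{2 \left(a^{2} + t^{2}\right)} \, dt = \frac{\pi}{4 a}.$$

Differentiating under the integral sign with respect to $a$,
$$\frac{dJ}{da} = \int_{0}^{\infty} - \frac{a}{\left(a^{2} + t^{2}\right)^{2}} \, dt = - \frac{\pi}{4 a^{2}},$$
so $\int_{0}^{\infty} \frac{1}{2 \left(a^{2} + t^{2}\right)^{2}} \, dt = \frac{\pi}{8 a^{3}}$.

Setting $a = \frac{2}{3}$:
$$I = \frac{27 \pi}{64}.$$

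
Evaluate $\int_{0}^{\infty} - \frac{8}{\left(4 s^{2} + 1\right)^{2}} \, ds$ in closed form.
$- \pi$

Recall the elementary integral
$$J(a) = \int_{0}^{\infty} - \frac{1}{2 \left(a^{2} + s^{2}\right)} \, ds = - \frac{\pi}{4 a}.$$

Differentiating under the integral sign with respect to $a$,
$$\frac{dJ}{da} = \int_{0}^{\infty} \frac{a}{\left(a^{2} + s^{2}\right)^{2}} \, ds = \frac{\pi}{4 a^{2}},$$
so $\int_{0}^{\infty} - \frac{1}{2 \left(a^{2} + s^{2}\right)^{2}} \, ds = - \frac{\pi}{8 a^{3}}$.

Setting $a = \frac{1}{2}$:
$$I = - \pi.$$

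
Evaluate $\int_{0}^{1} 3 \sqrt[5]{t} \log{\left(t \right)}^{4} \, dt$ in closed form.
$\frac{3125}{108}$

Begin with the known integral
$$J(a) = \int_{0}^{1} 3 t^{a} \, dt = \frac{3}{a + 1}.$$

Differentiating under the integral sign brings down a factor of $\ln t$:
$$\frac{dJ}{da} = \int_{0}^{1} 3 t^{a} \log{\left(t \right)} \, dt = - \frac{3}{\left(a + 1\right)^{2}}.$$

Repeating $4$ times in total — each differentiation brings down another $\ln t$ — gives
$$\frac{d^{4}J}{da^{4}} = \int_{0}^{1} 3 t^{a} \log{\left(t \right)}^{4} \, dt = \frac{72}{\left(a + 1\right)^{5}},$$
and the integrand here is exactly the target integrand, so $I = \frac{72}{\left(a + 1\right)^{5}}$.

Setting $a = \frac{1}{5}$:
$$I = \frac{3125}{108}.$$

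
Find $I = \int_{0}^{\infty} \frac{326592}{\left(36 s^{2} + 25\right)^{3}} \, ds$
$\frac{10206 \pi}{3125}$

Begin with the known result
$$J(a) = \int_{0}^{\infty} \frac{7}{a^{2} + s^{2}} \, ds = \frac{7 \pi}{2 a}.$$

Differentiating under the integral sign with respect to $a$,
$$\frac{dJ}{da} = \int_{0}^{\infty} - \frac{14 a}{\left(a^{2} + s^{2}\right)^{2}} \, ds = - \frac{7 \pi}{2 a^{2}},$$
so $\int_{0}^{\infty} \frac{7}{\left(a^{2} + s^{2}\right)^{2}} \, ds = \frac{7 \pi}{4 a^{3}}$.

Repeating — each differentiation of $1/(s^2+a^2)^j$ produces $-2ja/(s^2+a^2)^{j+1}$ — and dividing through by $-2ja$ at each step yields, after $2$ differentiations in total,
$$\int_{0}^{\infty} \frac{7}{\left(a^{2} + s^{2}\right)^{3}} \, ds = \frac{21 \pi}{16 a^{5}}.$$

Setting $a = \frac{5}{6}$:
$$I = \frac{10206 \pi}{3125}.$$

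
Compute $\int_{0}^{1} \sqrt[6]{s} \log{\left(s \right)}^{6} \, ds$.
$\frac{201553920}{823543}$

Consider the simpler parametrised integral
$$J(a) = \int_{0}^{1} s^{a} \, ds = \frac{1}{a + 1}.$$

Differentiating under the integral sign brings down a factor of $\ln s$:
$$\frac{dJ}{da} = \int_{0}^{1} s^{a} \log{\left(s \right)} \, ds = - \frac{1}{\left(a + 1\right)^{2}}.$$

Repeating $6$ times in total — each differentiation brings down another $\ln s$ — gives
$$\frac{d^{6}J}{da^{6}} = \int_{0}^{1} s^{a} \log{\left(s \right)}^{6} \, ds = \frac{720}{\left(a + 1\right)^{7}},$$
and the integrand here is exactly the target integrand, so $I = \frac{720}{\left(a + 1\right)^{7}}$.

Setting $a = \frac{1}{6}$:
$$I = \frac{201553920}{823543}.$$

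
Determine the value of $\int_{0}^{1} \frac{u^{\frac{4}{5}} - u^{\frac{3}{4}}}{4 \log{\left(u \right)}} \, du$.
$- \frac{\log{\left(35 \right)}}{4} + \frac{\log{\left(6 \right)}}{2}$

Introduce a parameter $a$ in the exponent: let $I(a) = \int_{0}^{1} \frac{u^{\frac{4}{5}} - u^{a}}{4 \log{\left(u \right)}} \, du$.

Since $\dfrac{\partial}{\partial a}\,u^{a} = u^{a} \ln u$, the $\ln u$ in the denominator cancels and
$$\frac{dI}{da} = \int_{0}^{1} - \frac{1}{4} u^{a} \, du = - \frac{1}{4} \left[\frac{u^{a+1}}{a+1}\right]_0^1 = - \frac{1}{4 a + 4}.$$

Integrating with respect to $a$ gives $I(a) = - \frac{\log{\left(a + 1 \right)}}{4} - \frac{\log{\left(5 \right)}}{4} + \frac{\log{\left(3 \right)}}{2} + C$.

At $a = \frac{4}{5}$ the integrand is identically $0$, so $I(\frac{4}{5}) = 0$. The closed form gives $0$, hence $C = 0$.

Setting $a = \frac{3}{4}$:
$$I = - \frac{\log{\left(35 \right)}}{4} + \frac{\log{\left(6 \right)}}{2}.$$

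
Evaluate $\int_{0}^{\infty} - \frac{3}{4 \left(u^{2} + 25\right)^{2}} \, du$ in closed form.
$- \frac{3 \pi}{2000}$

Recall the elementary integral
$$J(a) = \int_{0}^{\infty} - \frac{3}{4 \left(a^{2} + u^{2}\right)} \, du = - \frac{3 \pi}{8 a}.$$

Differentiating under the integral sign with respect to $a$,
$$\frac{dJ}{da} = \int_{0}^{\infty} \frac{3 a}{2 \left(a^{2} + u^{2}\right)^{2}} \, du = \frac{3 \pi}{8 a^{2}},$$
so $\int_{0}^{\infty} - \frac{3}{4 \left(a^{2} + u^{2}\right)^{2}} \, du = - \frac{3 \pi}{16 a^{3}}$.

Setting $a = 5$:
$$I = - \frac{3 \pi}{2000}.$$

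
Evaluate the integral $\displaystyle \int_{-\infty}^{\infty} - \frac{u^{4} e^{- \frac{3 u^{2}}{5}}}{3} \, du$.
$- \frac{25 \sqrt{15} \sqrt{\pi}}{108}$

Begin with the known integral
$$J(a) = \int_{-\infty}^{\infty} - \frac{e^{- a u^{2}}}{3} \, du = - \frac{\sqrt{\pi}}{3 \sqrt{a}}.$$

Differentiating under the integral sign brings down a factor of $(-u^2)$:
$$\frac{dJ}{da} = \int_{-\infty}^{\infty} \frac{u^{2} e^{- a u^{2}}}{3} \, du = \frac{\sqrt{\pi}}{6 a^{\frac{3}{2}}}.$$

Repeating twice in total — each differentiation brings down another $(-u^2)$ — gives
$$\frac{d^{2}J}{da^{2}} = \int_{-\infty}^{\infty} - \frac{u^{4} e^{- a u^{2}}}{3} \, du = - \frac{\sqrt{\pi}}{4 a^{\frac{5}{2}}},$$
and the integrand here is exactly the target integrand, so $I = - \frac{\sqrt{\pi}}{4 a^{\frac{5}{2}}}$.

Setting $a = \frac{3}{5}$:
$$I = - \frac{25 \sqrt{15} \sqrt{\pi}}{108}.$$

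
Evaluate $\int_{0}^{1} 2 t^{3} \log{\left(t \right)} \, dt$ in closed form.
$- \frac{1}{8}$

Consider the simpler parametrised integral
$$J(a) = \int_{0}^{1} 2 t^{a} \, dt = \frac{2}{a + 1}.$$

Differentiating under the integral sign brings down a factor of $\ln t$:
$$\frac{dJ}{da} = \int_{0}^{1} 2 t^{a} \log{\left(t \right)} \, dt = - \frac{2}{\left(a + 1\right)^{2}}.$$

The integral on the left is $I$, so $I = - \frac{2}{\left(a + 1\right)^{2}}$.

Setting $a = 3$:
$$I = - \frac{1}{8}.$$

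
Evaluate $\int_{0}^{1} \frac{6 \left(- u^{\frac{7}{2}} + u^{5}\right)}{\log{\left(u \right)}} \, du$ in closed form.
$\log{\left(\frac{4096}{729} \right)}$

Introduce a parameter $a$ in the exponent: let $I(a) = \int_{0}^{1} \frac{6 \left(u^{5} - u^{a}\right)}{\log{\left(u \right)}} \, du$.

Since $\dfrac{\partial}{\partial a}\,u^{a} = u^{a} \ln u$, the $\ln u$ in the denominator cancels and
$$\frac{dI}{da} = \int_{0}^{1} -6 u^{a} \, du = -6 \left[\frac{u^{a+1}}{a+1}\right]_0^1 = - \frac{6}{a + 1}.$$

Integrating with respect to $a$ gives $I(a) = \log{\left(\frac{46656}{\left(a + 1\right)^{6}} \right)} + C$.

At $a = 5$ the integrand is identically $0$, so $I(5) = 0$. The closed form gives $0$, hence $C = 0$.

Setting $a = \frac{7}{2}$:
$$I = \log{\left(\frac{4096}{729} \right)}.$$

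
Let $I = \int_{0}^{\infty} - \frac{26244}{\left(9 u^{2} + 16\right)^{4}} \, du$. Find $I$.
$- \frac{10935 \pi}{131072}$

Start from the standard arctangent integral
$$J(a) = \int_{0}^{\infty} - \frac{4}{a^{2} + u^{2}} \, du = - \frac{2 \pi}{a}.$$

Differentiating under the integral sign with respect to $a$,
$$\frac{dJ}{da} = \int_{0}^{\infty} \frac{8 a}{\left(a^{2} + u^{2}\right)^{2}} \, du = \frac{2 \pi}{a^{2}},$$
so $\int_{0}^{\infty} - \frac{4}{\left(a^{2} + u^{2}\right)^{2}} \, du = - \frac{\pi}{a^{3}}$.

Repeating — each differentiation of $1/(u^2+a^2)^j$ produces $-2ja/(u^2+a^2)^{j+1}$ — and dividing through by $-2ja$ at each step yields, after $3$ differentiations in total,
$$\int_{0}^{\infty} - \frac{4}{\left(a^{2} + u^{2}\right)^{4}} \, du = - \frac{5 \pi}{8 a^{7}}.$$

Setting $a = \frac{4}{3}$:
$$I = - \frac{10935 \pi}{131072}.$$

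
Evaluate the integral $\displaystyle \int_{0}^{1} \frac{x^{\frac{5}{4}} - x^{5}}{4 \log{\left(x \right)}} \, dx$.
$\log{\left(\frac{\sqrt[4]{6}}{2} \right)}$

Consider the one-parameter family: let $I(a) = \int_{0}^{1} \frac{x^{\frac{5}{4}} - x^{a}}{4 \log{\left(x \right)}} \, dx$.

Since $\dfrac{\partial}{\partial a}\,x^{a} = x^{a} \ln x$, the $\ln x$ in the denominator cancels and
$$\frac{dI}{da} = \int_{0}^{1} - \frac{1}{4} x^{a} \, dx = - \frac{1}{4} \left[\frac{x^{a+1}}{a+1}\right]_0^1 = - \frac{1}{4 a + 4}.$$

Integrating with respect to $a$ gives $I(a) = - \frac{\log{\left(a + 1 \right)}}{4} - \frac{\log{\left(2 \right)}}{2} + \frac{\log{\left(3 \right)}}{2} + C$.

At $a = \frac{5}{4}$ the integrand is identically $0$, so $I(\frac{5}{4}) = 0$. The closed form gives $0$, hence $C = 0$.

Setting $a = 5$:
$$I = \log{\left(\frac{\sqrt[4]{6}}{2} \right)}.$$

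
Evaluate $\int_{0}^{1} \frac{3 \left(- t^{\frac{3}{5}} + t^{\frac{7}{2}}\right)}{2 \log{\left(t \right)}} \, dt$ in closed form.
$- \log{\left(\frac{64 \sqrt{5}}{675} \right)}$

Consider the one-parameter family: let $I(a) = \int_{0}^{1} \frac{3 \left(t^{\frac{7}{2}} - t^{a}\right)}{2 \log{\left(t \right)}} \, dt$.

Since $\dfrac{\partial}{\partial a}\,t^{a} = t^{a} \ln t$, the $\ln t$ in the denominator cancels and
$$\frac{dI}{da} = \int_{0}^{1} - \frac{3}{2} t^{a} \, dt = - \frac{3}{2} \left[\frac{t^{a+1}}{a+1}\right]_0^1 = - \frac{3}{2 a + 2}.$$

Integrating with respect to $a$ gives $I(a) = - \log{\left(\frac{2 \sqrt{2} \left(a + 1\right)^{\frac{3}{2}}}{27} \right)} + C$.

At $a = \frac{7}{2}$ the integrand is identically $0$, so $I(\frac{7}{2}) = 0$. The closed form gives $0$, hence $C = 0$.

Setting $a = \frac{3}{5}$:
$$I = - \log{\left(\frac{64 \sqrt{5}}{675} \right)}.$$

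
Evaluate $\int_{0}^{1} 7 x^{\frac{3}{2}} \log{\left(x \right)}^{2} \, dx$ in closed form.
$\frac{112}{125}$

Begin with the known integral
$$J(a) = \int_{0}^{1} 7 x^{a} \, dx = \frac{7}{a + 1}.$$

Differentiating under the integral sign brings down a factor of $\ln x$:
$$\frac{dJ}{da} = \int_{0}^{1} 7 x^{a} \log{\left(x \right)} \, dx = - \frac{7}{\left(a + 1\right)^{2}}.$$

Repeating twice in total — each differentiation brings down another $\ln x$ — gives
$$\frac{d^{2}J}{da^{2}} = \int_{0}^{1} 7 x^{a} \log{\left(x \right)}^{2} \, dx = \frac{14}{\left(a + 1\right)^{3}},$$
and the integrand here is exactly the target integrand, so $I = \frac{14}{\left(a + 1\right)^{3}}$.

Setting $a = \frac{3}{2}$:
$$I = \frac{112}{125}.$$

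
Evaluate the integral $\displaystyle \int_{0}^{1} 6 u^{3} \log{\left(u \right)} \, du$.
$- \frac{3}{8}$

Consider the simpler parametrised integral
$$J(a) = \int_{0}^{1} 6 u^{a} \, du = \frac{6}{a + 1}.$$

Differentiating under the integral sign brings down a factor of $\ln u$:
$$\frac{dJ}{da} = \int_{0}^{1} 6 u^{a} \log{\left(u \right)} \, du = - \frac{6}{\left(a + 1\right)^{2}}.$$

The integral on the left is $I$, so $I = - \frac{6}{\left(a + 1\right)^{2}}$.

Setting $a = 3$:
$$I = - \frac{3}{8}.$$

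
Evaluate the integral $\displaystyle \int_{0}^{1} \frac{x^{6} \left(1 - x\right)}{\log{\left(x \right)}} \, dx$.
$\log{\left(\frac{7}{8} \right)}$

Replace the exponent $6$ by a parameter $a$: let $I(a) = \int_{0}^{1} \frac{- x^{7} + x^{a}}{\log{\left(x \right)}} \, dx$.

Since $\dfrac{\partial}{\partial a}\,x^{a} = x^{a} \ln x$, the $\ln x$ in the denominator cancels and
$$\frac{dI}{da} = \int_{0}^{1} x^{a} \, dx = \left[\frac{x^{a+1}}{a+1}\right]_0^1 = \frac{1}{a + 1}.$$

Integrating with respect to $a$ gives $I(a) = \log{\left(\frac{a}{8} + \frac{1}{8} \right)} + C$.

At $a = 7$ the integrand is identically $0$, so $I(7) = 0$. The closed form gives $0$, hence $C = 0$.

Setting $a = 6$:
$$I = \log{\left(\frac{7}{8} \right)}.$$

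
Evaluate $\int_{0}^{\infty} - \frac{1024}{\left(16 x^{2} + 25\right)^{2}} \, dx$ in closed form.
$- \frac{64 \pi}{125}$

Recall the elementary integral
$$J(a) = \int_{0}^{\infty} - \frac{4}{a^{2} + x^{2}} \, dx = - \frac{2 \pi}{a}.$$

Differentiating under the integral sign with respect to $a$,
$$\frac{dJ}{da} = \int_{0}^{\infty} \frac{8 a}{\left(a^{2} + x^{2}\right)^{2}} \, dx = \frac{2 \pi}{a^{2}},$$
so $\int_{0}^{\infty} - \frac{4}{\left(a^{2} + x^{2}\right)^{2}} \, dx = - \frac{\pi}{a^{3}}$.

Setting $a = \frac{5}{4}$:
$$I = - \frac{64 \pi}{125}.$$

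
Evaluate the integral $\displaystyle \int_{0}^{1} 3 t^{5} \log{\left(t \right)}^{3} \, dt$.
$- \frac{1}{72}$

Begin with the known integral
$$J(a) = \int_{0}^{1} 3 t^{a} \, dt = \frac{3}{a + 1}.$$

Differentiating under the integral sign brings down a factor of $\ln t$:
$$\frac{dJ}{da} = \int_{0}^{1} 3 t^{a} \log{\left(t \right)} \, dt = - \frac{3}{\left(a + 1\right)^{2}}.$$

Repeating $3$ times in total — each differentiation brings down another $\ln t$ — gives
$$\frac{d^{3}J}{da^{3}} = \int_{0}^{1} 3 t^{a} \log{\left(t \right)}^{3} \, dt = - \frac{18}{\left(a + 1\right)^{4}},$$
and the integrand here is exactly the target integrand, so $I = - \frac{18}{\left(a + 1\right)^{4}}$.

Setting $a = 5$:
$$I = - \frac{1}{72}.$$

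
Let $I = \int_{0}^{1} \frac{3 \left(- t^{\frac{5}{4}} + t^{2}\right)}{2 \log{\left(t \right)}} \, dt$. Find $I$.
$\log{\left(\frac{8 \sqrt{3}}{9} \right)}$

Replace the exponent $\frac{5}{4}$ by a parameter $a$: let $I(a) = \int_{0}^{1} \frac{3 \left(t^{2} - t^{a}\right)}{2 \log{\left(t \right)}} \, dt$.

Since $\dfrac{\partial}{\partial a}\,t^{a} = t^{a} \ln t$, the $\ln t$ in the denominator cancels and
$$\frac{dI}{da} = \int_{0}^{1} - \frac{3}{2} t^{a} \, dt = - \frac{3}{2} \left[\frac{t^{a+1}}{a+1}\right]_0^1 = - \frac{3}{2 a + 2}.$$

Integrating with respect to $a$ gives $I(a) = - \frac{3 \log{\left(a + 1 \right)}}{2} + \frac{3 \log{\left(3 \right)}}{2} + C$.

At $a = 2$ the integrand is identically $0$, so $I(2) = 0$. The closed form gives $0$, hence $C = 0$.

Setting $a = \frac{5}{4}$:
$$I = \log{\left(\frac{8 \sqrt{3}}{9} \right)}.$$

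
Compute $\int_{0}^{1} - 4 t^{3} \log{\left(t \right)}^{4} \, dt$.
$- \frac{3}{32}$

Consider the simpler parametrised integral
$$J(a) = \int_{0}^{1} - 4 t^{a} \, dt = - \frac{4}{a + 1}.$$

Differentiating under the integral sign brings down a factor of $\ln t$:
$$\frac{dJ}{da} = \int_{0}^{1} - 4 t^{a} \log{\left(t \right)} \, dt = \frac{4}{\left(a + 1\right)^{2}}.$$

Repeating $4$ times in total — each differentiation brings down another $\ln t$ — gives
$$\frac{d^{4}J}{da^{4}} = \int_{0}^{1} - 4 t^{a} \log{\left(t \right)}^{4} \, dt = - \frac{96}{\left(a + 1\right)^{5}},$$
and the integrand here is exactly the target integrand, so $I = - \frac{96}{\left(a + 1\right)^{5}}$.

Setting $a = 3$:
$$I = - \frac{3}{32}.$$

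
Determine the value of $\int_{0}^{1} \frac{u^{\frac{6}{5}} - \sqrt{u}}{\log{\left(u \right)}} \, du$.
$- \log{\left(15 \right)} + \log{\left(22 \right)}$

Introduce a parameter $a$ in the exponent: let $I(a) = \int_{0}^{1} \frac{u^{\frac{6}{5}} - u^{a}}{\log{\left(u \right)}} \, du$.

Since $\dfrac{\partial}{\partial a}\,u^{a} = u^{a} \ln u$, the $\ln u$ in the denominator cancels and
$$\frac{dI}{da} = \int_{0}^{1} -1 u^{a} \, du = -1 \left[\frac{u^{a+1}}{a+1}\right]_0^1 = - \frac{1}{a + 1}.$$

Integrating with respect to $a$ gives $I(a) = - \log{\left(\frac{5 a}{11} + \frac{5}{11} \right)} + C$.

At $a = \frac{6}{5}$ the integrand is identically $0$, so $I(\frac{6}{5}) = 0$. The closed form gives $0$, hence $C = 0$.

Setting $a = \frac{1}{2}$:
$$I = - \log{\left(15 \right)} + \log{\left(22 \right)}.$$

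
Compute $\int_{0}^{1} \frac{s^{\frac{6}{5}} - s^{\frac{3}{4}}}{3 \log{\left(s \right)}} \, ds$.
$- \frac{\log{\left(35 \right)}}{3} + \frac{\log{\left(44 \right)}}{3}$

Introduce a parameter $a$ in the exponent: let $I(a) = \int_{0}^{1} \frac{s^{\frac{6}{5}} - s^{a}}{3 \log{\left(s \right)}} \, ds$.

Since $\dfrac{\partial}{\partial a}\,s^{a} = s^{a} \ln s$, the $\ln s$ in the denominator cancels and
$$\frac{dI}{da} = \int_{0}^{1} - \frac{1}{3} s^{a} \, ds = - \frac{1}{3} \left[\frac{s^{a+1}}{a+1}\right]_0^1 = - \frac{1}{3 a + 3}.$$

Integrating with respect to $a$ gives $I(a) = - \frac{\log{\left(a + 1 \right)}}{3} - \frac{\log{\left(5 \right)}}{3} + \frac{\log{\left(11 \right)}}{3} + C$.

At $a = \frac{6}{5}$ the integrand is identically $0$, so $I(\frac{6}{5}) = 0$. The closed form gives $0$, hence $C = 0$.

Setting $a = \frac{3}{4}$:
$$I = - \frac{\log{\left(35 \right)}}{3} + \frac{\log{\left(44 \right)}}{3}.$$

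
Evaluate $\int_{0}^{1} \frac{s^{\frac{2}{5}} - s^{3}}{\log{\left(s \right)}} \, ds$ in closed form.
$- \log{\left(20 \right)} + \log{\left(7 \right)}$

Consider the one-parameter family: let $I(a) = \int_{0}^{1} \frac{s^{\frac{2}{5}} - s^{a}}{\log{\left(s \right)}} \, ds$.

Since $\dfrac{\partial}{\partial a}\,s^{a} = s^{a} \ln s$, the $\ln s$ in the denominator cancels and
$$\frac{dI}{da} = \int_{0}^{1} -1 s^{a} \, ds = -1 \left[\frac{s^{a+1}}{a+1}\right]_0^1 = - \frac{1}{a + 1}.$$

Integrating with respect to $a$ gives $I(a) = - \log{\left(\frac{5 a}{7} + \frac{5}{7} \right)} + C$.

At $a = \frac{2}{5}$ the integrand is identically $0$, so $I(\frac{2}{5}) = 0$. The closed form gives $0$, hence $C = 0$.

Setting $a = 3$:
$$I = - \log{\left(20 \right)} + \log{\left(7 \right)}.$$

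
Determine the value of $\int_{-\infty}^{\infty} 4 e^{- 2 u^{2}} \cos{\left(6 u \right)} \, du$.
$\frac{2 \sqrt{2} \sqrt{\pi}}{e^{\frac{9}{2}}}$

Define $I(b) = \int_{-\infty}^{\infty} 4 e^{- 2 u^{2}} \cos{\left(b u \right)} \, du$.

Differentiating under the integral sign,
$$I'(b) = \int_{-\infty}^{\infty} - 4 u e^{- 2 u^{2}} \sin{\left(b u \right)} \, du.$$

Integrate $\int_{-\infty}^{\infty} u \sin(b u)\, e^{- 2 u^{2}}\, du$ by parts with $w = \sin(b u)$ and $dv = u\, e^{- 2 u^{2}}\, du$, giving $v = - \frac{e^{- 2 u^{2}}}{4}$. The boundary term vanishes and
$$\int_{-\infty}^{\infty} u \sin(b u)\, e^{- 2 u^{2}}\, du = \frac{b}{4} \int_{-\infty}^{\infty} \cos(b u)\, e^{- 2 u^{2}}\, du,$$
so $I'(b) = - \frac{b}{4}\, I(b)$.

This is a separable first-order ODE; solving with the initial condition $I(0) = \int_{-\infty}^{\infty} 4 e^{- 2 u^{2}}\,du = 2 \sqrt{2} \sqrt{\pi}$ gives
$$I(b) = 2 \sqrt{2} \sqrt{\pi} e^{- \frac{b^{2}}{8}}.$$

Setting $b = 6$:
$$I = \frac{2 \sqrt{2} \sqrt{\pi}}{e^{\frac{9}{2}}}.$$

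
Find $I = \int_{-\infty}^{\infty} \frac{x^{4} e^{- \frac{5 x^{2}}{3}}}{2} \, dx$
$\frac{27 \sqrt{15} \sqrt{\pi}}{1000}$

Begin with the known integral
$$J(a) = \int_{-\infty}^{\infty} \frac{e^{- a x^{2}}}{2} \, dx = \frac{\sqrt{\pi}}{2 \sqrt{a}}.$$

Differentiating under the integral sign brings down a factor of $(-x^2)$:
$$\frac{dJ}{da} = \int_{-\infty}^{\infty} - \frac{x^{2} e^{- a x^{2}}}{2} \, dx = - \frac{\sqrt{\pi}}{4 a^{\frac{3}{2}}}.$$

Repeating twice in total — each differentiation brings down another $(-x^2)$ — gives
$$\frac{d^{2}J}{da^{2}} = \int_{-\infty}^{\infty} \frac{x^{4} e^{- a x^{2}}}{2} \, dx = \frac{3 \sqrt{\pi}}{8 a^{\frac{5}{2}}},$$
and the integrand here is exactly the target integrand, so $I = \frac{3 \sqrt{\pi}}{8 a^{\frac{5}{2}}}$.

Setting $a = \frac{5}{3}$:
$$I = \frac{27 \sqrt{15} \sqrt{\pi}}{1000}.$$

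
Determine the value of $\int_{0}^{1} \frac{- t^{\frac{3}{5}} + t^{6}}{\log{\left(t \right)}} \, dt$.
$\log{\left(\frac{35}{8} \right)}$

Replace the exponent $6$ by a parameter $a$: let $I(a) = \int_{0}^{1} \frac{- t^{\frac{3}{5}} + t^{a}}{\log{\left(t \right)}} \, dt$.

Since $\dfrac{\partial}{\partial a}\,t^{a} = t^{a} \ln t$, the $\ln t$ in the denominator cancels and
$$\frac{dI}{da} = \int_{0}^{1} t^{a} \, dt = \left[\frac{t^{a+1}}{a+1}\right]_0^1 = \frac{1}{a + 1}.$$

Integrating with respect to $a$ gives $I(a) = \log{\left(\frac{5 a}{8} + \frac{5}{8} \right)} + C$.

At $a = \frac{3}{5}$ the integrand is identically $0$, so $I(\frac{3}{5}) = 0$. The closed form gives $0$, hence $C = 0$.

Setting $a = 6$:
$$I = \log{\left(\frac{35}{8} \right)}.$$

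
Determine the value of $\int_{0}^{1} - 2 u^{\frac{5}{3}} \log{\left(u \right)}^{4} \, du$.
$- \frac{729}{2048}$

Begin with the known integral
$$J(a) = \int_{0}^{1} - 2 u^{a} \, du = - \frac{2}{a + 1}.$$

Differentiating under the integral sign brings down a factor of $\ln u$:
$$\frac{dJ}{da} = \int_{0}^{1} - 2 u^{a} \log{\left(u \right)} \, du = \frac{2}{\left(a + 1\right)^{2}}.$$

Repeating $4$ times in total — each differentiation brings down another $\ln u$ — gives
$$\frac{d^{4}J}{da^{4}} = \int_{0}^{1} - 2 u^{a} \log{\left(u \right)}^{4} \, du = - \frac{48}{\left(a + 1\right)^{5}},$$
and the integrand here is exactly the target integrand, so $I = - \frac{48}{\left(a + 1\right)^{5}}$.

Setting $a = \frac{5}{3}$:
$$I = - \frac{729}{2048}.$$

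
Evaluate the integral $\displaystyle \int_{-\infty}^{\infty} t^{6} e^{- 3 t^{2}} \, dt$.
$\frac{5 \sqrt{3} \sqrt{\pi}}{216}$

Begin with the known integral
$$J(a) = \int_{-\infty}^{\infty} e^{- a t^{2}} \, dt = \frac{\sqrt{\pi}}{\sqrt{a}}.$$

Differentiating under the integral sign brings down a factor of $(-t^2)$:
$$\frac{dJ}{da} = \int_{-\infty}^{\infty} - t^{2} e^{- a t^{2}} \, dt = - \frac{\sqrt{\pi}}{2 a^{\frac{3}{2}}}.$$

Repeating $3$ times in total — each differentiation brings down another $(-t^2)$ — gives
$$\frac{d^{3}J}{da^{3}} = \int_{-\infty}^{\infty} - t^{6} e^{- a t^{2}} \, dt = - \frac{15 \sqrt{\pi}}{8 a^{\frac{7}{2}}},$$
and the integrand here is $(-1)^{3}$ times the target integrand, so $I = (-1)^{3}\,\frac{d^{3}J}{da^{3}} = \frac{15 \sqrt{\pi}}{8 a^{\frac{7}{2}}}$.

Setting $a = 3$:
$$I = \frac{5 \sqrt{3} \sqrt{\pi}}{216}.$$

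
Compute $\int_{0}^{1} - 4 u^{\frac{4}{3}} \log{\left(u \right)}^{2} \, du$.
$- \frac{216}{343}$

Begin with the known integral
$$J(a) = \int_{0}^{1} - 4 u^{a} \, du = - \frac{4}{a + 1}.$$

Differentiating under the integral sign brings down a factor of $\ln u$:
$$\frac{dJ}{da} = \int_{0}^{1} - 4 u^{a} \log{\left(u \right)} \, du = \frac{4}{\left(a + 1\right)^{2}}.$$

Repeating twice in total — each differentiation brings down another $\ln u$ — gives
$$\frac{d^{2}J}{da^{2}} = \int_{0}^{1} - 4 u^{a} \log{\left(u \right)}^{2} \, du = - \frac{8}{\left(a + 1\right)^{3}},$$
and the integrand here is exactly the target integrand, so $I = - \frac{8}{\left(a + 1\right)^{3}}$.

Setting $a = \frac{4}{3}$:
$$I = - \frac{216}{343}.$$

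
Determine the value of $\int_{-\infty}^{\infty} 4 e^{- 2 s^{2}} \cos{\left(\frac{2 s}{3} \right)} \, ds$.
$\frac{2 \sqrt{2} \sqrt{\pi}}{e^{\frac{1}{18}}}$

Let $b$ denote the cosine frequency and define $I(b) = \int_{-\infty}^{\infty} 4 e^{- 2 s^{2}} \cos{\left(b s \right)} \, ds$.

Differentiating under the integral sign,
$$I'(b) = \int_{-\infty}^{\infty} - 4 s e^{- 2 s^{2}} \sin{\left(b s \right)} \, ds.$$

Integrate $\int_{-\infty}^{\infty} s \sin(b s)\, e^{- 2 s^{2}}\, ds$ by parts with $u = \sin(b s)$ and $dv = s\, e^{- 2 s^{2}}\, ds$, giving $v = - \frac{e^{- 2 s^{2}}}{4}$. The boundary term vanishes and
$$\int_{-\infty}^{\infty} s \sin(b s)\, e^{- 2 s^{2}}\, ds = \frac{b}{4} \int_{-\infty}^{\infty} \cos(b s)\, e^{- 2 s^{2}}\, ds,$$
so $I'(b) = - \frac{b}{4}\, I(b)$.

This is a separable first-order ODE; solving with the initial condition $I(0) = \int_{-\infty}^{\infty} 4 e^{- 2 s^{2}}\,ds = 2 \sqrt{2} \sqrt{\pi}$ gives
$$I(b) = 2 \sqrt{2} \sqrt{\pi} e^{- \frac{b^{2}}{8}}.$$

Setting $b = \frac{2}{3}$:
$$I = \frac{2 \sqrt{2} \sqrt{\pi}}{e^{\frac{1}{18}}}.$$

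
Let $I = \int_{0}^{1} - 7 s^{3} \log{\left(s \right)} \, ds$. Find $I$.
$\frac{7}{16}$

Begin with the known integral
$$J(a) = \int_{0}^{1} - 7 s^{a} \, ds = - \frac{7}{a + 1}.$$

Differentiating under the integral sign brings down a factor of $\ln s$:
$$\frac{dJ}{da} = \int_{0}^{1} - 7 s^{a} \log{\left(s \right)} \, ds = \frac{7}{\left(a + 1\right)^{2}}.$$

The integral on the left is $I$, so $I = \frac{7}{\left(a + 1\right)^{2}}$.

Setting $a = 3$:
$$I = \frac{7}{16}.$$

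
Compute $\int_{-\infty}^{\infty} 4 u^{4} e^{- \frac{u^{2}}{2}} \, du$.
$12 \sqrt{2} \sqrt{\pi}$

Start from the elementary integral
$$J(a) = \int_{-\infty}^{\infty} 4 e^{- a u^{2}} \, du = \frac{4 \sqrt{\pi}}{\sqrt{a}}.$$

Differentiating under the integral sign brings down a factor of $(-u^2)$:
$$\frac{dJ}{da} = \int_{-\infty}^{\infty} - 4 u^{2} e^{- a u^{2}} \, du = - \frac{2 \sqrt{\pi}}{a^{\frac{3}{2}}}.$$

Repeating twice in total — each differentiation brings down another $(-u^2)$ — gives
$$\frac{d^{2}J}{da^{2}} = \int_{-\infty}^{\infty} 4 u^{4} e^{- a u^{2}} \, du = \frac{3 \sqrt{\pi}}{a^{\frac{5}{2}}},$$
and the integrand here is exactly the target integrand, so $I = \frac{3 \sqrt{\pi}}{a^{\frac{5}{2}}}$.

Setting $a = \frac{1}{2}$:
$$I = 12 \sqrt{2} \sqrt{\pi}.$$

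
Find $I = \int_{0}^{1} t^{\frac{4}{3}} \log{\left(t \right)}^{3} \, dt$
$- \frac{486}{2401}$

Start from the elementary integral
$$J(a) = \int_{0}^{1} t^{a} \, dt = \frac{1}{a + 1}.$$

Differentiating under the integral sign brings down a factor of $\ln t$:
$$\frac{dJ}{da} = \int_{0}^{1} t^{a} \log{\left(t \right)} \, dt = - \frac{1}{\left(a + 1\right)^{2}}.$$

Repeating $3$ times in total — each differentiation brings down another $\ln t$ — gives
$$\frac{d^{3}J}{da^{3}} = \int_{0}^{1} t^{a} \log{\left(t \right)}^{3} \, dt = - \frac{6}{\left(a + 1\right)^{4}},$$
and the integrand here is exactly the target integrand, so $I = - \frac{6}{\left(a + 1\right)^{4}}$.

Setting $a = \frac{4}{3}$:
$$I = - \frac{486}{2401}.$$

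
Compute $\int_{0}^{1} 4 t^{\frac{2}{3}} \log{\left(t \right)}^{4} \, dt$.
$\frac{23328}{3125}$

Consider the simpler parametrised integral
$$J(a) = \int_{0}^{1} 4 t^{a} \, dt = \frac{4}{a + 1}.$$

Differentiating under the integral sign brings down a factor of $\ln t$:
$$\frac{dJ}{da} = \int_{0}^{1} 4 t^{a} \log{\left(t \right)} \, dt = - \frac{4}{\left(a + 1\right)^{2}}.$$

Repeating $4$ times in total — each differentiation brings down another $\ln t$ — gives
$$\frac{d^{4}J}{da^{4}} = \int_{0}^{1} 4 t^{a} \log{\left(t \right)}^{4} \, dt = \frac{96}{\left(a + 1\right)^{5}},$$
and the integrand here is exactly the target integrand, so $I = \frac{96}{\left(a + 1\right)^{5}}$.

Setting $a = \frac{2}{3}$:
$$I = \frac{23328}{3125}.$$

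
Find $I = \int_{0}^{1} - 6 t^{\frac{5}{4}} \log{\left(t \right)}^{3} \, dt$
$\frac{1024}{729}$

Start from the elementary integral
$$J(a) = \int_{0}^{1} - 6 t^{a} \, dt = - \frac{6}{a + 1}.$$

Differentiating under the integral sign brings down a factor of $\ln t$:
$$\frac{dJ}{da} = \int_{0}^{1} - 6 t^{a} \log{\left(t \right)} \, dt = \frac{6}{\left(a + 1\right)^{2}}.$$

Repeating $3$ times in total — each differentiation brings down another $\ln t$ — gives
$$\frac{d^{3}J}{da^{3}} = \int_{0}^{1} - 6 t^{a} \log{\left(t \right)}^{3} \, dt = \frac{36}{\left(a + 1\right)^{4}},$$
and the integrand here is exactly the target integrand, so $I = \frac{36}{\left(a + 1\right)^{4}}$.

Setting $a = \frac{5}{4}$:
$$I = \frac{1024}{729}.$$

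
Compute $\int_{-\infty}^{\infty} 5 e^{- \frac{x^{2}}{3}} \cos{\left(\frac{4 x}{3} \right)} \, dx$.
$\frac{5 \sqrt{3} \sqrt{\pi}}{e^{\frac{4}{3}}}$

Define $I(b) = \int_{-\infty}^{\infty} 5 e^{- \frac{x^{2}}{3}} \cos{\left(b x \right)} \, dx$.

Differentiating under the integral sign,
$$I'(b) = \int_{-\infty}^{\infty} - 5 x e^{- \frac{x^{2}}{3}} \sin{\left(b x \right)} \, dx.$$

Integrate $\int_{-\infty}^{\infty} x \sin(b x)\, e^{- \frac{x^{2}}{3}}\, dx$ by parts with $u = \sin(b x)$ and $dv = x\, e^{- \frac{x^{2}}{3}}\, dx$, giving $v = - \frac{3 e^{- \frac{x^{2}}{3}}}{2}$. The boundary term vanishes and
$$\int_{-\infty}^{\infty} x \sin(b x)\, e^{- \frac{x^{2}}{3}}\, dx = \frac{3 b}{2} \int_{-\infty}^{\infty} \cos(b x)\, e^{- \frac{x^{2}}{3}}\, dx,$$
so $I'(b) = - \frac{3 b}{2}\, I(b)$.

This is a separable first-order ODE; solving with the initial condition $I(0) = \int_{-\infty}^{\infty} 5 e^{- \frac{x^{2}}{3}}\,dx = 5 \sqrt{3} \sqrt{\pi}$ gives
$$I(b) = 5 \sqrt{3} \sqrt{\pi} e^{- \frac{3 b^{2}}{4}}.$$

Setting $b = \frac{4}{3}$:
$$I = \frac{5 \sqrt{3} \sqrt{\pi}}{e^{\frac{4}{3}}}.$$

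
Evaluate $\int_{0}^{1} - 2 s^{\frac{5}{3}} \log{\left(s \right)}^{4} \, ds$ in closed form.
$- \frac{729}{2048}$

Start from the elementary integral
$$J(a) = \int_{0}^{1} - 2 s^{a} \, ds = - \frac{2}{a + 1}.$$

Differentiating under the integral sign brings down a factor of $\ln s$:
$$\frac{dJ}{da} = \int_{0}^{1} - 2 s^{a} \log{\left(s \right)} \, ds = \frac{2}{\left(a + 1\right)^{2}}.$$

Repeating $4$ times in total — each differentiation brings down another $\ln s$ — gives
$$\frac{d^{4}J}{da^{4}} = \int_{0}^{1} - 2 s^{a} \log{\left(s \right)}^{4} \, ds = - \frac{48}{\left(a + 1\right)^{5}},$$
and the integrand here is exactly the target integrand, so $I = - \frac{48}{\left(a + 1\right)^{5}}$.

Setting $a = \frac{5}{3}$:
$$I = - \frac{729}{2048}.$$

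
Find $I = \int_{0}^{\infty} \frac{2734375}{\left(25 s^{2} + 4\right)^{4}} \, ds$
$\frac{2734375 \pi}{4096}$

Start from the standard arctangent integral
$$J(a) = \int_{0}^{\infty} \frac{7}{a^{2} + s^{2}} \, ds = \frac{7 \pi}{2 a}.$$

Differentiating under the integral sign with respect to $a$,
$$\frac{dJ}{da} = \int_{0}^{\infty} - \frac{14 a}{\left(a^{2} + s^{2}\right)^{2}} \, ds = - \frac{7 \pi}{2 a^{2}},$$
so $\int_{0}^{\infty} \frac{7}{\left(a^{2} + s^{2}\right)^{2}} \, ds = \frac{7 \pi}{4 a^{3}}$.

Repeating — each differentiation of $1/(s^2+a^2)^j$ produces $-2ja/(s^2+a^2)^{j+1}$ — and dividing through by $-2ja$ at each step yields, after $3$ differentiations in total,
$$\int_{0}^{\infty} \frac{7}{\left(a^{2} + s^{2}\right)^{4}} \, ds = \frac{35 \pi}{32 a^{7}}.$$

Setting $a = \frac{2}{5}$:
$$I = \frac{2734375 \pi}{4096}.$$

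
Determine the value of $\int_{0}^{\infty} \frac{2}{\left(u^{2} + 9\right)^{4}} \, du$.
$\frac{5 \pi}{34992}$

Recall the elementary integral
$$J(a) = \int_{0}^{\infty} \frac{2}{a^{2} + u^{2}} \, du = \frac{\pi}{a}.$$

Differentiating under the integral sign with respect to $a$,
$$\frac{dJ}{da} = \int_{0}^{\infty} - \frac{4 a}{\left(a^{2} + u^{2}\right)^{2}} \, du = - \frac{\pi}{a^{2}},$$
so $\int_{0}^{\infty} \frac{2}{\left(a^{2} + u^{2}\right)^{2}} \, du = \frac{\pi}{2 a^{3}}$.

Repeating — each differentiation of $1/(u^2+a^2)^j$ produces $-2ja/(u^2+a^2)^{j+1}$ — and dividing through by $-2ja$ at each step yields, after $3$ differentiations in total,
$$\int_{0}^{\infty} \frac{2}{\left(a^{2} + u^{2}\right)^{4}} \, du = \frac{5 \pi}{16 a^{7}}.$$

Setting $a = 3$:
$$I = \frac{5 \pi}{34992}.$$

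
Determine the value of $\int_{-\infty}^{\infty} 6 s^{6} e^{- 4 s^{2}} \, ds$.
$\frac{45 \sqrt{\pi}}{512}$

Start from the elementary integral
$$J(a) = \int_{-\infty}^{\infty} 6 e^{- a s^{2}} \, ds = \frac{6 \sqrt{\pi}}{\sqrt{a}}.$$

Differentiating under the integral sign brings down a factor of $(-s^2)$:
$$\frac{dJ}{da} = \int_{-\infty}^{\infty} - 6 s^{2} e^{- a s^{2}} \, ds = - \frac{3 \sqrt{\pi}}{a^{\frac{3}{2}}}.$$

Repeating $3$ times in total — each differentiation brings down another $(-s^2)$ — gives
$$\frac{d^{3}J}{da^{3}} = \int_{-\infty}^{\infty} - 6 s^{6} e^{- a s^{2}} \, ds = - \frac{45 \sqrt{\pi}}{4 a^{\frac{7}{2}}},$$
and the integrand here is $(-1)^{3}$ times the target integrand, so $I = (-1)^{3}\,\frac{d^{3}J}{da^{3}} = \frac{45 \sqrt{\pi}}{4 a^{\frac{7}{2}}}$.

Setting $a = 4$:
$$I = \frac{45 \sqrt{\pi}}{512}.$$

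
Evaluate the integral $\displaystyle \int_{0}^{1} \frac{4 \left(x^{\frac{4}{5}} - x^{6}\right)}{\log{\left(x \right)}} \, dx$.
$\log{\left(\frac{6561}{1500625} \right)}$

Consider the one-parameter family: let $I(a) = \int_{0}^{1} \frac{4 \left(- x^{6} + x^{a}\right)}{\log{\left(x \right)}} \, dx$.

Since $\dfrac{\partial}{\partial a}\,x^{a} = x^{a} \ln x$, the $\ln x$ in the denominator cancels and
$$\frac{dI}{da} = \int_{0}^{1} 4 x^{a} \, dx = 4 \left[\frac{x^{a+1}}{a+1}\right]_0^1 = \frac{4}{a + 1}.$$

Integrating with respect to $a$ gives $I(a) = \log{\left(\frac{\left(a + 1\right)^{4}}{2401} \right)} + C$.

At $a = 6$ the integrand is identically $0$, so $I(6) = 0$. The closed form gives $0$, hence $C = 0$.

Setting $a = \frac{4}{5}$:
$$I = \log{\left(\frac{6561}{1500625} \right)}.$$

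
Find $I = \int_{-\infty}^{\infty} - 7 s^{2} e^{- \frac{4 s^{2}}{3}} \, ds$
$- \frac{21 \sqrt{3} \sqrt{\pi}}{16}$

Begin with the known integral
$$J(a) = \int_{-\infty}^{\infty} - 7 e^{- a s^{2}} \, ds = - \frac{7 \sqrt{\pi}}{\sqrt{a}}.$$

Differentiating under the integral sign brings down a factor of $(-s^2)$:
$$\frac{dJ}{da} = \int_{-\infty}^{\infty} 7 s^{2} e^{- a s^{2}} \, ds = \frac{7 \sqrt{\pi}}{2 a^{\frac{3}{2}}}.$$

The integral on the left is $-I$, so $I = - \frac{7 \sqrt{\pi}}{2 a^{\frac{3}{2}}}$.

Setting $a = \frac{4}{3}$:
$$I = - \frac{21 \sqrt{3} \sqrt{\pi}}{16}.$$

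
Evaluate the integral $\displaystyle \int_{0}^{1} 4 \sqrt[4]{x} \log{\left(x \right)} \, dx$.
$- \frac{64}{25}$

Start from the elementary integral
$$J(a) = \int_{0}^{1} 4 x^{a} \, dx = \frac{4}{a + 1}.$$

Differentiating under the integral sign brings down a factor of $\ln x$:
$$\frac{dJ}{da} = \int_{0}^{1} 4 x^{a} \log{\left(x \right)} \, dx = - \frac{4}{\left(a + 1\right)^{2}}.$$

The integral on the left is $I$, so $I = - \frac{4}{\left(a + 1\right)^{2}}$.

Setting $a = \frac{1}{4}$:
$$I = - \frac{64}{25}.$$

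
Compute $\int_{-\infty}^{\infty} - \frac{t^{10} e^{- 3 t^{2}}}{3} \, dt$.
$- \frac{35 \sqrt{3} \sqrt{\pi}}{2592}$

Start from the elementary integral
$$J(a) = \int_{-\infty}^{\infty} - \frac{e^{- a t^{2}}}{3} \, dt = - \frac{\sqrt{\pi}}{3 \sqrt{a}}.$$

Differentiating under the integral sign brings down a factor of $(-t^2)$:
$$\frac{dJ}{da} = \int_{-\infty}^{\infty} \frac{t^{2} e^{- a t^{2}}}{3} \, dt = \frac{\sqrt{\pi}}{6 a^{\frac{3}{2}}}.$$

Repeating $5$ times in total — each differentiation brings down another $(-t^2)$ — gives
$$\frac{d^{5}J}{da^{5}} = \int_{-\infty}^{\infty} \frac{t^{10} e^{- a t^{2}}}{3} \, dt = \frac{315 \sqrt{\pi}}{32 a^{\frac{11}{2}}},$$
and the integrand here is $(-1)^{5}$ times the target integrand, so $I = (-1)^{5}\,\frac{d^{5}J}{da^{5}} = - \frac{315 \sqrt{\pi}}{32 a^{\frac{11}{2}}}$.

Setting $a = 3$:
$$I = - \frac{35 \sqrt{3} \sqrt{\pi}}{2592}.$$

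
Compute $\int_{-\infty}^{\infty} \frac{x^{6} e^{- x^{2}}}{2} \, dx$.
$\frac{15 \sqrt{\pi}}{16}$

Start from the elementary integral
$$J(a) = \int_{-\infty}^{\infty} \frac{e^{- a x^{2}}}{2} \, dx = \frac{\sqrt{\pi}}{2 \sqrt{a}}.$$

Differentiating under the integral sign brings down a factor of $(-x^2)$:
$$\frac{dJ}{da} = \int_{-\infty}^{\infty} - \frac{x^{2} e^{- a x^{2}}}{2} \, dx = - \frac{\sqrt{\pi}}{4 a^{\frac{3}{2}}}.$$

Repeating $3$ times in total — each differentiation brings down another $(-x^2)$ — gives
$$\frac{d^{3}J}{da^{3}} = \int_{-\infty}^{\infty} - \frac{x^{6} e^{- a x^{2}}}{2} \, dx = - \frac{15 \sqrt{\pi}}{16 a^{\frac{7}{2}}},$$
and the integrand here is $(-1)^{3}$ times the target integrand, so $I = (-1)^{3}\,\frac{d^{3}J}{da^{3}} = \frac{15 \sqrt{\pi}}{16 a^{\frac{7}{2}}}$.

Setting $a = 1$:
$$I = \frac{15 \sqrt{\pi}}{16}.$$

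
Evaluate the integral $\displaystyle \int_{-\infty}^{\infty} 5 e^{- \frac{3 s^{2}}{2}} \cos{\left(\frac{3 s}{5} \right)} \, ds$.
$\frac{5 \sqrt{6} \sqrt{\pi}}{3 e^{\frac{3}{50}}}$

Treat the cosine frequency as a parameter and define $I(b) = \int_{-\infty}^{\infty} 5 e^{- \frac{3 s^{2}}{2}} \cos{\left(b s \right)} \, ds$.

Differentiating under the integral sign,
$$I'(b) = \int_{-\infty}^{\infty} - 5 s e^{- \frac{3 s^{2}}{2}} \sin{\left(b s \right)} \, ds.$$

Integrate $\int_{-\infty}^{\infty} s \sin(b s)\, e^{- \frac{3 s^{2}}{2}}\, ds$ by parts with $u = \sin(b s)$ and $dv = s\, e^{- \frac{3 s^{2}}{2}}\, ds$, giving $v = - \frac{e^{- \frac{3 s^{2}}{2}}}{3}$. The boundary term vanishes and
$$\int_{-\infty}^{\infty} s \sin(b s)\, e^{- \frac{3 s^{2}}{2}}\, ds = \frac{b}{3} \int_{-\infty}^{\infty} \cos(b s)\, e^{- \frac{3 s^{2}}{2}}\, ds,$$
so $I'(b) = - \frac{b}{3}\, I(b)$.

This is a separable first-order ODE; solving with the initial condition $I(0) = \int_{-\infty}^{\infty} 5 e^{- \frac{3 s^{2}}{2}}\,ds = \frac{5 \sqrt{6} \sqrt{\pi}}{3}$ gives
$$I(b) = \frac{5 \sqrt{6} \sqrt{\pi} e^{- \frac{b^{2}}{6}}}{3}.$$

Setting $b = \frac{3}{5}$:
$$I = \frac{5 \sqrt{6} \sqrt{\pi}}{3 e^{\frac{3}{50}}}.$$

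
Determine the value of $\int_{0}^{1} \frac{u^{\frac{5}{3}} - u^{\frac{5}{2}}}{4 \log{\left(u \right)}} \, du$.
$- \frac{\log{\left(21 \right)}}{4} + \log{\left(2 \right)}$

Introduce a parameter $a$ in the exponent: let $I(a) = \int_{0}^{1} \frac{- u^{\frac{5}{2}} + u^{a}}{4 \log{\left(u \right)}} \, du$.

Since $\dfrac{\partial}{\partial a}\,u^{a} = u^{a} \ln u$, the $\ln u$ in the denominator cancels and
$$\frac{dI}{da} = \int_{0}^{1} \frac{1}{4} u^{a} \, du = \frac{1}{4} \left[\frac{u^{a+1}}{a+1}\right]_0^1 = \frac{1}{4 \left(a + 1\right)}.$$

Integrating with respect to $a$ gives $I(a) = \frac{\log{\left(a + 1 \right)}}{4} - \frac{\log{\left(7 \right)}}{4} + \frac{\log{\left(2 \right)}}{4} + C$.

At $a = \frac{5}{2}$ the integrand is identically $0$, so $I(\frac{5}{2}) = 0$. The closed form gives $0$, hence $C = 0$.

Setting $a = \frac{5}{3}$:
$$I = - \frac{\log{\left(21 \right)}}{4} + \log{\left(2 \right)}.$$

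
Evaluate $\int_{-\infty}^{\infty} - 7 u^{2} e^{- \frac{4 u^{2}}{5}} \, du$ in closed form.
$- \frac{35 \sqrt{5} \sqrt{\pi}}{16}$

Begin with the known integral
$$J(a) = \int_{-\infty}^{\infty} - 7 e^{- a u^{2}} \, du = - \frac{7 \sqrt{\pi}}{\sqrt{a}}.$$

Differentiating under the integral sign brings down a factor of $(-u^2)$:
$$\frac{dJ}{da} = \int_{-\infty}^{\infty} 7 u^{2} e^{- a u^{2}} \, du = \frac{7 \sqrt{\pi}}{2 a^{\frac{3}{2}}}.$$

The integral on the left is $-I$, so $I = - \frac{7 \sqrt{\pi}}{2 a^{\frac{3}{2}}}$.

Setting $a = \frac{4}{5}$:
$$I = - \frac{35 \sqrt{5} \sqrt{\pi}}{16}.$$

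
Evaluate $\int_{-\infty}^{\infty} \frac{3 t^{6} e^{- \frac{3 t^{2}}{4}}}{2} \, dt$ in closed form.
$\frac{40 \sqrt{3} \sqrt{\pi}}{9}$

Begin with the known integral
$$J(a) = \int_{-\infty}^{\infty} \frac{3 e^{- a t^{2}}}{2} \, dt = \frac{3 \sqrt{\pi}}{2 \sqrt{a}}.$$

Differentiating under the integral sign brings down a factor of $(-t^2)$:
$$\frac{dJ}{da} = \int_{-\infty}^{\infty} - \frac{3 t^{2} e^{- a t^{2}}}{2} \, dt = - \frac{3 \sqrt{\pi}}{4 a^{\frac{3}{2}}}.$$

Repeating $3$ times in total — each differentiation brings down another $(-t^2)$ — gives
$$\frac{d^{3}J}{da^{3}} = \int_{-\infty}^{\infty} - \frac{3 t^{6} e^{- a t^{2}}}{2} \, dt = - \frac{45 \sqrt{\pi}}{16 a^{\frac{7}{2}}},$$
and the integrand here is $(-1)^{3}$ times the target integrand, so $I = (-1)^{3}\,\frac{d^{3}J}{da^{3}} = \frac{45 \sqrt{\pi}}{16 a^{\frac{7}{2}}}$.

Setting $a = \frac{3}{4}$:
$$I = \frac{40 \sqrt{3} \sqrt{\pi}}{9}.$$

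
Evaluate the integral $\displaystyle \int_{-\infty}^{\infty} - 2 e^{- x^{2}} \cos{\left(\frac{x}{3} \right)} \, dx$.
$- \frac{2 \sqrt{\pi}}{e^{\frac{1}{36}}}$

Define $I(b) = \int_{-\infty}^{\infty} - 2 e^{- x^{2}} \cos{\left(b x \right)} \, dx$.

Differentiating under the integral sign,
$$I'(b) = \int_{-\infty}^{\infty} 2 x e^{- x^{2}} \sin{\left(b x \right)} \, dx.$$

Integrate $\int_{-\infty}^{\infty} x \sin(b x)\, e^{- x^{2}}\, dx$ by parts with $u = \sin(b x)$ and $dv = x\, e^{- x^{2}}\, dx$, giving $v = - \frac{e^{- x^{2}}}{2}$. The boundary term vanishes and
$$\int_{-\infty}^{\infty} x \sin(b x)\, e^{- x^{2}}\, dx = \frac{b}{2} \int_{-\infty}^{\infty} \cos(b x)\, e^{- x^{2}}\, dx,$$
so $I'(b) = - \frac{b}{2}\, I(b)$.

This is a separable first-order ODE; solving with the initial condition $I(0) = \int_{-\infty}^{\infty} - 2 e^{- x^{2}}\,dx = - 2 \sqrt{\pi}$ gives
$$I(b) = - 2 \sqrt{\pi} e^{- \frac{b^{2}}{4}}.$$

Setting $b = \frac{1}{3}$:
$$I = - \frac{2 \sqrt{\pi}}{e^{\frac{1}{36}}}.$$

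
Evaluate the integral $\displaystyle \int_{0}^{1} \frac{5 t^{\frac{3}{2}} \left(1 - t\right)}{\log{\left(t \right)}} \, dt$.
$- \log{\left(\frac{16807}{3125} \right)}$

Consider the one-parameter family: let $I(a) = \int_{0}^{1} \frac{5 \left(t^{\frac{3}{2}} - t^{a}\right)}{\log{\left(t \right)}} \, dt$.

Since $\dfrac{\partial}{\partial a}\,t^{a} = t^{a} \ln t$, the $\ln t$ in the denominator cancels and
$$\frac{dI}{da} = \int_{0}^{1} -5 t^{a} \, dt = -5 \left[\frac{t^{a+1}}{a+1}\right]_0^1 = - \frac{5}{a + 1}.$$

Integrating with respect to $a$ gives $I(a) = - \log{\left(\frac{32 \left(a + 1\right)^{5}}{3125} \right)} + C$.

At $a = \frac{3}{2}$ the integrand is identically $0$, so $I(\frac{3}{2}) = 0$. The closed form gives $0$, hence $C = 0$.

Setting $a = \frac{5}{2}$:
$$I = - \log{\left(\frac{16807}{3125} \right)}.$$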